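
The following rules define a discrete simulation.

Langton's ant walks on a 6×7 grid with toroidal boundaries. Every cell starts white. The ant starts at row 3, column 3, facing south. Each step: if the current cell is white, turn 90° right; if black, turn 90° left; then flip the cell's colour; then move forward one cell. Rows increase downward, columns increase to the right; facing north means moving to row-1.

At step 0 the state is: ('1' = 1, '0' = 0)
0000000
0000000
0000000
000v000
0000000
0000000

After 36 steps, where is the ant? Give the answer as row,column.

0) 0000000
0000000
0000000
000v000
0000000
0000000
1) 0000000
0000000
0000000
00<1000
0000000
0000000
2) 0000000
0000000
00^0000
0011000
0000000
0000000
3) 0000000
0000000
001>000
0011000
0000000
0000000
4) 0000000
0000000
0011000
001v000
0000000
0000000
5) 0000000
0000000
0011000
0010>00
0000000
0000000
6) 0000000
0000000
0011000
0010100
0000v00
0000000
7) 0000000
0000000
0011000
0010100
000<100
0000000
8) 0000000
0000000
0011000
001^100
0001100
0000000
9) 0000000
0000000
0011000
0011>00
0001100
0000000
10) 0000000
0000000
0011^00
0011000
0001100
0000000
11) 0000000
0000000
00111>0
0011000
0001100
0000000
12) 0000000
0000000
0011110
00110v0
0001100
0000000
13) 0000000
0000000
0011110
0011<10
0001100
0000000
14) 0000000
0000000
0011^10
0011110
0001100
0000000
15) 0000000
0000000
001<010
0011110
0001100
0000000
16) 0000000
0000000
0010010
001v110
0001100
0000000
17) 0000000
0000000
0010010
0010>10
0001100
0000000
18) 0000000
0000000
0010^10
0010010
0001100
0000000
19) 0000000
0000000
00101>0
0010010
0001100
0000000
20) 0000000
00000^0
0010100
0010010
0001100
0000000
21) 0000000
000001>
0010100
0010010
0001100
0000000
22) 0000000
0000011
001010v
0010010
0001100
0000000
23) 0000000
0000011
00101<1
0010010
0001100
0000000
24) 0000000
00000^1
0010111
0010010
0001100
0000000
25) 0000000
0000<01
0010111
0010010
0001100
0000000
26) 0000^00
0000101
0010111
0010010
0001100
0000000
27) 00001>0
0000101
0010111
0010010
0001100
0000000
28) 0000110
00001v1
0010111
0010010
0001100
0000000
29) 0000110
0000<11
0010111
0010010
0001100
0000000
30) 0000110
0000011
0010v11
0010010
0001100
0000000
31) 0000110
0000011
00100>1
0010010
0001100
0000000
32) 0000110
00000^1
0010001
0010010
0001100
0000000
33) 0000110
0000<01
0010001
0010010
0001100
0000000
34) 0000^10
0000101
0010001
0010010
0001100
0000000
35) 000<010
0000101
0010001
0010010
0001100
0000000
36) 0001010
0000101
0010001
0010010
0001100
000^000

5,3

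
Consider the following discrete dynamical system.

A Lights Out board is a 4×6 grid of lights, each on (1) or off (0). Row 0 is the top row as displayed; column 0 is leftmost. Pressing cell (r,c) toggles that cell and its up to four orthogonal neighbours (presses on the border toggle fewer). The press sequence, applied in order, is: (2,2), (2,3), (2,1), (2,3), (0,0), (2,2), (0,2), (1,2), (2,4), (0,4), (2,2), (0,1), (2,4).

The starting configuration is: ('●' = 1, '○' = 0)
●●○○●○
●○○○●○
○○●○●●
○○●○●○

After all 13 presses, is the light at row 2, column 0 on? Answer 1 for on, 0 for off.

t=0: ●●○○●○
●○○○●○
○○●○●●
○○●○●○
t=1: ●●○○●○
●○●○●○
○●○●●●
○○○○●○
t=2: ●●○○●○
●○●●●○
○●●○○●
○○○●●○
t=3: ●●○○●○
●●●●●○
●○○○○●
○●○●●○
t=4: ●●○○●○
●●●○●○
●○●●●●
○●○○●○
t=5: ○○○○●○
○●●○●○
●○●●●●
○●○○●○
t=6: ○○○○●○
○●○○●○
●●○○●●
○●●○●○
t=7: ○●●●●○
○●●○●○
●●○○●●
○●●○●○
t=8: ○●○●●○
○○○●●○
●●●○●●
○●●○●○
t=9: ○●○●●○
○○○●○○
●●●●○○
○●●○○○
t=10: ○●○○○●
○○○●●○
●●●●○○
○●●○○○
t=11: ○●○○○●
○○●●●○
●○○○○○
○●○○○○
t=12: ●○●○○●
○●●●●○
●○○○○○
○●○○○○
t=13: ●○●○○●
○●●●○○
●○○●●●
○●○○●○

1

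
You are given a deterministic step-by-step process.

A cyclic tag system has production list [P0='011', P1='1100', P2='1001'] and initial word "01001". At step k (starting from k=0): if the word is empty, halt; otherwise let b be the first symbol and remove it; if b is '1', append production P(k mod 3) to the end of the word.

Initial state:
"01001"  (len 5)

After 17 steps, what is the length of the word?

[0] "01001"  (len 5)
[1] "1001"  (len 4)
[2] "0011100"  (len 7)
[3] "011100"  (len 6)
[4] "11100"  (len 5)
[5] "11001100"  (len 8)
[6] "10011001001"  (len 11)
[7] "0011001001011"  (len 13)
[8] "011001001011"  (len 12)
[9] "11001001011"  (len 11)
[10] "1001001011011"  (len 13)
[11] "0010010110111100"  (len 16)
[12] "010010110111100"  (len 15)
[13] "10010110111100"  (len 14)
[14] "00101101111001100"  (len 17)
[15] "0101101111001100"  (len 16)
[16] "101101111001100"  (len 15)
[17] "011011110011001100"  (len 18)

18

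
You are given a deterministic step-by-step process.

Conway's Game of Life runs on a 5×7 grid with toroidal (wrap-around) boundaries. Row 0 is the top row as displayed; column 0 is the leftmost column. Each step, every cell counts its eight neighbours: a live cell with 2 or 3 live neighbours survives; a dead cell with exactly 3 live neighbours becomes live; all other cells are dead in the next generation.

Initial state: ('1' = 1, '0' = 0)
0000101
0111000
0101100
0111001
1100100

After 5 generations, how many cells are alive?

k=0  0000101
0111000
0101100
0111001
1100100
k=1  0000110
1100010
0000100
0000010
0100101
k=2  0100100
0000011
0000111
0000110
0000101
k=3  1000101
1000001
0000000
0001000
0001100
k=4  1001101
1000011
0000000
0001100
0001110
k=5  1001000
1000110
0000111
0001010
0010001

12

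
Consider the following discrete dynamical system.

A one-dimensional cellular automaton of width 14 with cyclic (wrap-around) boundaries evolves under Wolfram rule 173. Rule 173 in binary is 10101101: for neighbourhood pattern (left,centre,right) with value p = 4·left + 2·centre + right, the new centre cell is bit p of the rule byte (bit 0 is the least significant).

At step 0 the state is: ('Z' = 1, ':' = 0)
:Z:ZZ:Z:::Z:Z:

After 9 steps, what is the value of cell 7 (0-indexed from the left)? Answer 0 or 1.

1

0) :Z:ZZ:Z:::Z:Z:
1) :ZZZ:ZZ:Z:ZZZ:
2) :ZZ:ZZ:ZZZZZ::
3) :Z:ZZ:ZZZZZ::Z
4) ZZZZ:ZZZZZ:::Z
5) ZZZ:ZZZZZ::Z:Z
6) ZZ:ZZZZZ:::ZZZ
7) Z:ZZZZZ::Z:ZZZ
8) :ZZZZZ:::ZZZZZ
9) ZZZZZ::Z:ZZZZ:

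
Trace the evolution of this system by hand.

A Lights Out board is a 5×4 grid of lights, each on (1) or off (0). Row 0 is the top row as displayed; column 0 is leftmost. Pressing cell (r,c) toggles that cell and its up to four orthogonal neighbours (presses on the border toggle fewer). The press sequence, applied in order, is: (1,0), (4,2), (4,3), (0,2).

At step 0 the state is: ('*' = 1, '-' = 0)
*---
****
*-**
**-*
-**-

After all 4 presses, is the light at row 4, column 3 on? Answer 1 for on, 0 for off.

step 0: *---
****
*-**
**-*
-**-
step 1: ----
--**
--**
**-*
-**-
step 2: ----
--**
--**
****
---*
step 3: ----
--**
--**
***-
--*-
step 4: -***
---*
--**
***-
--*-

0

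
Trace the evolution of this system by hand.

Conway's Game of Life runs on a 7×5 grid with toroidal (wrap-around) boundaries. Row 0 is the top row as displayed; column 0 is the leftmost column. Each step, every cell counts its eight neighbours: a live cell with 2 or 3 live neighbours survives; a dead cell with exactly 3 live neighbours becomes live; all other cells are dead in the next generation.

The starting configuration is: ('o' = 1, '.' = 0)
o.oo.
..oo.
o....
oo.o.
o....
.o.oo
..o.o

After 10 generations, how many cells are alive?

t=0: o.oo.
..oo.
o....
oo.o.
o....
.o.oo
..o.o
t=1: .....
..oo.
o..o.
oo...
...o.
.oooo
.....
t=2: .....
..ooo
o..o.
ooo..
...o.
..ooo
..oo.
t=3: ....o
..ooo
o....
oooo.
o....
....o
..o.o
t=4: o.o.o
o..oo
o....
o.o..
o.oo.
o..oo
o...o
t=5: .....
...o.
o..o.
o.oo.
o.o..
..o..
.....
t=6: .....
....o
.o.o.
o.oo.
..o.o
.o...
.....
t=7: .....
.....
oo.o.
o....
o.o.o
.....
.....
t=8: .....
.....
oo..o
..oo.
oo..o
.....
.....
t=9: .....
o....
ooooo
..oo.
ooooo
o....
.....
t=10: .....
o.oo.
o....
.....
o....
o.oo.
.....

8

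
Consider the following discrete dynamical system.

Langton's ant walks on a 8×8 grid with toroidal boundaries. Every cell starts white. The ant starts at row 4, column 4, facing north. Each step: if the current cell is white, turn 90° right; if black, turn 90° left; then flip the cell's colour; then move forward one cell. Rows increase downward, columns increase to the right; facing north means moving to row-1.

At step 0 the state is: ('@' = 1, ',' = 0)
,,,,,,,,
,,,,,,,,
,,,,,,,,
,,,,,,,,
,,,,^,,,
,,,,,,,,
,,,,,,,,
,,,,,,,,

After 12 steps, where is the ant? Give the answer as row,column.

[0] ,,,,,,,,
,,,,,,,,
,,,,,,,,
,,,,,,,,
,,,,^,,,
,,,,,,,,
,,,,,,,,
,,,,,,,,
[1] ,,,,,,,,
,,,,,,,,
,,,,,,,,
,,,,,,,,
,,,,@>,,
,,,,,,,,
,,,,,,,,
,,,,,,,,
[2] ,,,,,,,,
,,,,,,,,
,,,,,,,,
,,,,,,,,
,,,,@@,,
,,,,,v,,
,,,,,,,,
,,,,,,,,
[3] ,,,,,,,,
,,,,,,,,
,,,,,,,,
,,,,,,,,
,,,,@@,,
,,,,<@,,
,,,,,,,,
,,,,,,,,
[4] ,,,,,,,,
,,,,,,,,
,,,,,,,,
,,,,,,,,
,,,,^@,,
,,,,@@,,
,,,,,,,,
,,,,,,,,
[5] ,,,,,,,,
,,,,,,,,
,,,,,,,,
,,,,,,,,
,,,<,@,,
,,,,@@,,
,,,,,,,,
,,,,,,,,
[6] ,,,,,,,,
,,,,,,,,
,,,,,,,,
,,,^,,,,
,,,@,@,,
,,,,@@,,
,,,,,,,,
,,,,,,,,
[7] ,,,,,,,,
,,,,,,,,
,,,,,,,,
,,,@>,,,
,,,@,@,,
,,,,@@,,
,,,,,,,,
,,,,,,,,
[8] ,,,,,,,,
,,,,,,,,
,,,,,,,,
,,,@@,,,
,,,@v@,,
,,,,@@,,
,,,,,,,,
,,,,,,,,
[9] ,,,,,,,,
,,,,,,,,
,,,,,,,,
,,,@@,,,
,,,<@@,,
,,,,@@,,
,,,,,,,,
,,,,,,,,
[10] ,,,,,,,,
,,,,,,,,
,,,,,,,,
,,,@@,,,
,,,,@@,,
,,,v@@,,
,,,,,,,,
,,,,,,,,
[11] ,,,,,,,,
,,,,,,,,
,,,,,,,,
,,,@@,,,
,,,,@@,,
,,<@@@,,
,,,,,,,,
,,,,,,,,
[12] ,,,,,,,,
,,,,,,,,
,,,,,,,,
,,,@@,,,
,,^,@@,,
,,@@@@,,
,,,,,,,,
,,,,,,,,

4,2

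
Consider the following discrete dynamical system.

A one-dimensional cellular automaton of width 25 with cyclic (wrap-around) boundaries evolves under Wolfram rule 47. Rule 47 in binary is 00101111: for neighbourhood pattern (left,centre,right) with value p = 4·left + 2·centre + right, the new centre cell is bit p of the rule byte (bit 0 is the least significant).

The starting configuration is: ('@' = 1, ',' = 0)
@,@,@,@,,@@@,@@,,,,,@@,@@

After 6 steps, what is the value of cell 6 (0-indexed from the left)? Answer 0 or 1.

0

0) @,@,@,@,,@@@,@@,,,,,@@,@@
1) ,@@@@@@,@@,,@@,,@@@@@,@@,
2) @@,,,,,@@,,@@,,@@,,,,@@,,
3) @,,@@@@@,,@@,,@@,,@@@@,,@
4) ,,@@,,,,,@@,,@@,,@@,,,,@@
5) ,@@,,@@@@@,,@@,,@@,,@@@@,
6) @@,,@@,,,,,@@,,@@,,@@,,,,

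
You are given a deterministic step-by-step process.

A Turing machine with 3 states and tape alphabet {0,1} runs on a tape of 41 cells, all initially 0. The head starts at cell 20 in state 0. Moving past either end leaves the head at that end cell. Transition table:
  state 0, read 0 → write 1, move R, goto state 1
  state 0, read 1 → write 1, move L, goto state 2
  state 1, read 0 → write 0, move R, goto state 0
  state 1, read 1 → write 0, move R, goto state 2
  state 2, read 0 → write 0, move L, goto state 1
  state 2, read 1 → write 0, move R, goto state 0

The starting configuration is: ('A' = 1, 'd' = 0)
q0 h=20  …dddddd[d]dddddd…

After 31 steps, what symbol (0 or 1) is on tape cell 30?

1

gen 0: q0 h=20  …dddddd[d]dddddd…
gen 1: q1 h=21  …dddddA[d]dddddd…
gen 2: q0 h=22  …ddddAd[d]dddddd…
gen 3: q1 h=23  …dddAdA[d]dddddd…
gen 4: q0 h=24  …ddAdAd[d]dddddd…
gen 5: q1 h=25  …dAdAdA[d]dddddd…
gen 6: q0 h=26  …AdAdAd[d]dddddd…
gen 7: q1 h=27  …dAdAdA[d]dddddd…
gen 8: q0 h=28  …AdAdAd[d]dddddd…
gen 9: q1 h=29  …dAdAdA[d]dddddd…
gen 10: q0 h=30  …AdAdAd[d]dddddd…
gen 11: q1 h=31  …dAdAdA[d]dddddd…
gen 12: q0 h=32  …AdAdAd[d]dddddd…
gen 13: q1 h=33  …dAdAdA[d]dddddd…
gen 14: q0 h=34  …AdAdAd[d]dddddd|
gen 15: q1 h=35  …dAdAdA[d]ddddd|
gen 16: q0 h=36  …AdAdAd[d]dddd|
gen 17: q1 h=37  …dAdAdA[d]ddd|
gen 18: q0 h=38  …AdAdAd[d]dd|
gen 19: q1 h=39  …dAdAdA[d]d|
gen 20: q0 h=40  …AdAdAd[d]|
gen 21: q1 h=40  …AdAdAd[A]|
gen 22: q2 h=40  …AdAdAd[d]|
gen 23: q1 h=39  …dAdAdA[d]d|
gen 24: q0 h=40  …AdAdAd[d]|
gen 25: q1 h=40  …AdAdAd[A]|
gen 26: q2 h=40  …AdAdAd[d]|
gen 27: q1 h=39  …dAdAdA[d]d|
gen 28: q0 h=40  …AdAdAd[d]|
gen 29: q1 h=40  …AdAdAd[A]|
gen 30: q2 h=40  …AdAdAd[d]|
gen 31: q1 h=39  …dAdAdA[d]d|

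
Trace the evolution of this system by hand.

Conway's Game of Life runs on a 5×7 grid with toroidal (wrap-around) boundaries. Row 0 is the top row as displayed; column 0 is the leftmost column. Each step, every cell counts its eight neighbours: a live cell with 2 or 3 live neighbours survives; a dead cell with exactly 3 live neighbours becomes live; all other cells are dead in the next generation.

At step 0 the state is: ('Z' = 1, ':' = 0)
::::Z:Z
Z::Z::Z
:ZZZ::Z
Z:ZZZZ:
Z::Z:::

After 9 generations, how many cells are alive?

k=0  ::::Z:Z
Z::Z::Z
:ZZZ::Z
Z:ZZZZ:
Z::Z:::
k=1  :::ZZZZ
:Z:ZZ:Z
:::::::
Z::::Z:
ZZZ::::
k=2  ::::::Z
Z:ZZ::Z
Z:::ZZZ
Z:::::Z
ZZZZ:::
k=3  ::::::Z
:Z:ZZ::
:::ZZ::
::ZZZ::
:ZZ::::
k=4  ZZ:Z:::
::ZZZZ:
:::::Z:
:Z::Z::
:ZZ::::
k=5  Z::::::
:ZZZ:ZZ
::Z::Z:
:ZZ::::
:::Z:::
k=6  ZZ:ZZ:Z
ZZZZZZZ
Z:::ZZZ
:ZZZ:::
:ZZ::::
k=7  :::::::
:::::::
:::::::
:::ZZZZ
::::Z::
k=8  :::::::
:::::::
::::ZZ:
:::ZZZ:
:::ZZ::
k=9  :::::::
:::::::
:::Z:Z:
:::::::
:::Z:Z:

4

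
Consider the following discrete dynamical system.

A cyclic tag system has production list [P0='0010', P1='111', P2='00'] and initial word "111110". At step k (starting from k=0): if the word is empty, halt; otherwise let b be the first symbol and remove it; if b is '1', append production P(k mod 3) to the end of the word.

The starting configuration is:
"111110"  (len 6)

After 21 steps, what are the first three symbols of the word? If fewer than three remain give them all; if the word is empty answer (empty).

100

t=0: "111110"  (len 6)
t=1: "111100010"  (len 9)
t=2: "11100010111"  (len 11)
t=3: "110001011100"  (len 12)
t=4: "100010111000010"  (len 15)
t=5: "00010111000010111"  (len 17)
t=6: "0010111000010111"  (len 16)
t=7: "010111000010111"  (len 15)
t=8: "10111000010111"  (len 14)
t=9: "011100001011100"  (len 15)
t=10: "11100001011100"  (len 14)
t=11: "1100001011100111"  (len 16)
t=12: "10000101110011100"  (len 17)
t=13: "00001011100111000010"  (len 20)
t=14: "0001011100111000010"  (len 19)
t=15: "001011100111000010"  (len 18)
t=16: "01011100111000010"  (len 17)
t=17: "1011100111000010"  (len 16)
t=18: "01110011100001000"  (len 17)
t=19: "1110011100001000"  (len 16)
t=20: "110011100001000111"  (len 18)
t=21: "1001110000100011100"  (len 19)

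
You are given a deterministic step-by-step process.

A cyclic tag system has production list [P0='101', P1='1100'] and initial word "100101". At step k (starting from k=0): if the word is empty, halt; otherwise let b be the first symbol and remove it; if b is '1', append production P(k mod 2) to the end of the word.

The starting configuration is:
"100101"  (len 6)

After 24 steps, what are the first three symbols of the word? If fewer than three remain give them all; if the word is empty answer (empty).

100

0) "100101"  (len 6)
1) "00101101"  (len 8)
2) "0101101"  (len 7)
3) "101101"  (len 6)
4) "011011100"  (len 9)
5) "11011100"  (len 8)
6) "10111001100"  (len 11)
7) "0111001100101"  (len 13)
8) "111001100101"  (len 12)
9) "11001100101101"  (len 14)
10) "10011001011011100"  (len 17)
11) "0011001011011100101"  (len 19)
12) "011001011011100101"  (len 18)
13) "11001011011100101"  (len 17)
14) "10010110111001011100"  (len 20)
15) "0010110111001011100101"  (len 22)
16) "010110111001011100101"  (len 21)
17) "10110111001011100101"  (len 20)
18) "01101110010111001011100"  (len 23)
19) "1101110010111001011100"  (len 22)
20) "1011100101110010111001100"  (len 25)
21) "011100101110010111001100101"  (len 27)
22) "11100101110010111001100101"  (len 26)
23) "1100101110010111001100101101"  (len 28)
24) "1001011100101110011001011011100"  (len 31)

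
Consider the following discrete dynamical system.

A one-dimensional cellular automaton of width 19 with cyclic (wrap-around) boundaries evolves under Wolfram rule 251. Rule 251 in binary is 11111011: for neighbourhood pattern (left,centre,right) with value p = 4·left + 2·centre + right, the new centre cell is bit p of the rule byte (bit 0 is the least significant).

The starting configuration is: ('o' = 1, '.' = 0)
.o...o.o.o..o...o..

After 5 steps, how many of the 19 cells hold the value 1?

t=0: .o...o.o.o..o...o..
t=1: o.ooo.o.o.oo.ooo.oo
t=2: oooooo.o.oooooooooo
t=3: ooooooo.ooooooooooo
t=4: ooooooooooooooooooo
t=5: ooooooooooooooooooo

19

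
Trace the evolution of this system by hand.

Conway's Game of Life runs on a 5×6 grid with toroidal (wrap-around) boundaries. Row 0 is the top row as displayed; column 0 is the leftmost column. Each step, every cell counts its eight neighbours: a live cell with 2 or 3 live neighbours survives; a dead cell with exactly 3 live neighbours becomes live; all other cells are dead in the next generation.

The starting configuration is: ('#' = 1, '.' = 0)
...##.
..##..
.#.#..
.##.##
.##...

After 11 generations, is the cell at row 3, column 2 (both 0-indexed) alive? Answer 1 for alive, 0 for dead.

1

0) ...##.
..##..
.#.#..
.##.##
.##...
1) .#..#.
......
##....
....#.
##...#
2) .#...#
##....
......
......
##..##
3) ..#.#.
##....
......
#....#
.#..##
4) ..###.
.#....
.#...#
#...##
.#.##.
5) .#..#.
##.##.
.#..##
.###..
##....
6) ...##.
.#.#..
.....#
...###
#..#..
7) ...##.
..##..
#.##.#
#..#.#
..#...
8) ....#.
.#...#
#....#
#..#.#
..#..#
9) #...##
....##
.#....
.#....
#..#.#
10) ...#..
....#.
#.....
.##...
.#....
11) ......
......
.#....
###...
.#....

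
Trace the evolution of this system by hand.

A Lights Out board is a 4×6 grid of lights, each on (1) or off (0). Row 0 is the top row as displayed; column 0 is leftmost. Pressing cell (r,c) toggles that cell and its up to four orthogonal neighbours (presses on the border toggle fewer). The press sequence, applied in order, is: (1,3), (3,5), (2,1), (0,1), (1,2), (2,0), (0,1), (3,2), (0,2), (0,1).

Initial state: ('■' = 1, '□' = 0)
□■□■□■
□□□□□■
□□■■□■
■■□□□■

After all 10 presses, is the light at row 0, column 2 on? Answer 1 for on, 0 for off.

1

k=0  □■□■□■
□□□□□■
□□■■□■
■■□□□■
k=1  □■□□□■
□□■■■■
□□■□□■
■■□□□■
k=2  □■□□□■
□□■■■■
□□■□□□
■■□□■□
k=3  □■□□□■
□■■■■■
■■□□□□
■□□□■□
k=4  ■□■□□■
□□■■■■
■■□□□□
■□□□■□
k=5  ■□□□□■
□■□□■■
■■■□□□
■□□□■□
k=6  ■□□□□■
■■□□■■
□□■□□□
□□□□■□
k=7  □■■□□■
■□□□■■
□□■□□□
□□□□■□
k=8  □■■□□■
■□□□■■
□□□□□□
□■■■■□
k=9  □□□■□■
■□■□■■
□□□□□□
□■■■■□
k=10  ■■■■□■
■■■□■■
□□□□□□
□■■■■□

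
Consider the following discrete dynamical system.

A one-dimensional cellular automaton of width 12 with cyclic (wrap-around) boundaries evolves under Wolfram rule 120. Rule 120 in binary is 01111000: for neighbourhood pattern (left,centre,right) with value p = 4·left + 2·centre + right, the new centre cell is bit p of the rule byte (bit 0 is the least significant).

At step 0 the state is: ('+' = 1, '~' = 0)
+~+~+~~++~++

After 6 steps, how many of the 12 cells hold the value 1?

gen 0: +~+~+~~++~++
gen 1: ++~+~+~++++~
gen 2: +++~+~++~~++
gen 3: ~~++~++++~+~
gen 4: ~~++++~~++~+
gen 5: +~+~~++~+++~
gen 6: ~+~+~++++~++

8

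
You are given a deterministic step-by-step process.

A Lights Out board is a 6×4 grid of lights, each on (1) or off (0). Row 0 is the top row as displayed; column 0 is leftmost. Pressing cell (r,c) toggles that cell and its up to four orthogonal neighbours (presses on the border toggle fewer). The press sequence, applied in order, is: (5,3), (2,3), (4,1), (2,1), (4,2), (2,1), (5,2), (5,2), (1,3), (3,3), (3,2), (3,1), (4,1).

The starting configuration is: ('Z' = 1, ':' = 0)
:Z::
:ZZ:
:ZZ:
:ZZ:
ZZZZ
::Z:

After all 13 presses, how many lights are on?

t=0: :Z::
:ZZ:
:ZZ:
:ZZ:
ZZZZ
::Z:
t=1: :Z::
:ZZ:
:ZZ:
:ZZ:
ZZZ:
:::Z
t=2: :Z::
:ZZZ
:Z:Z
:ZZZ
ZZZ:
:::Z
t=3: :Z::
:ZZZ
:Z:Z
::ZZ
::::
:Z:Z
t=4: :Z::
::ZZ
Z:ZZ
:ZZZ
::::
:Z:Z
t=5: :Z::
::ZZ
Z:ZZ
:Z:Z
:ZZZ
:ZZZ
t=6: :Z::
:ZZZ
:Z:Z
:::Z
:ZZZ
:ZZZ
t=7: :Z::
:ZZZ
:Z:Z
:::Z
:Z:Z
::::
t=8: :Z::
:ZZZ
:Z:Z
:::Z
:ZZZ
:ZZZ
t=9: :Z:Z
:Z::
:Z::
:::Z
:ZZZ
:ZZZ
t=10: :Z:Z
:Z::
:Z:Z
::Z:
:ZZ:
:ZZZ
t=11: :Z:Z
:Z::
:ZZZ
:Z:Z
:Z::
:ZZZ
t=12: :Z:Z
:Z::
::ZZ
Z:ZZ
::::
:ZZZ
t=13: :Z:Z
:Z::
::ZZ
ZZZZ
ZZZ:
::ZZ

14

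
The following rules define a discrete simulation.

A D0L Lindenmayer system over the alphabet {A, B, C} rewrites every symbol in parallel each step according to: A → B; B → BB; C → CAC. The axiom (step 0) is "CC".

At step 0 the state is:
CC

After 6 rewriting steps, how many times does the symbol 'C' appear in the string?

k=0  CC
k=1  CACCAC
k=2  CACBCACCACBCAC
k=3  CACBCACBBCACBCACCACBCACBBCACBCAC
k=4  CACBCACBBCACBCACBBBBCACBCACBBCACBCACCACBCACBBCACBCACBBBBCACBCACBBCACBCAC
k=5  CACBCACBBCACBCACBBBBCACBCACBBCACBCACBBBBBBBBCACBCACBBCACBC…CBCACBBCACBCACBBBBBBBBCACBCACBBCACBCACBBBBCACBCACBBCACBCAC  (len 160)
k=6  CACBCACBBCACBCACBBBBCACBCACBBCACBCACBBBBBBBBCACBCACBBCACBC…CBCACBBCACBCACBBBBBBBBCACBCACBBCACBCACBBBBCACBCACBBCACBCAC  (len 352)

128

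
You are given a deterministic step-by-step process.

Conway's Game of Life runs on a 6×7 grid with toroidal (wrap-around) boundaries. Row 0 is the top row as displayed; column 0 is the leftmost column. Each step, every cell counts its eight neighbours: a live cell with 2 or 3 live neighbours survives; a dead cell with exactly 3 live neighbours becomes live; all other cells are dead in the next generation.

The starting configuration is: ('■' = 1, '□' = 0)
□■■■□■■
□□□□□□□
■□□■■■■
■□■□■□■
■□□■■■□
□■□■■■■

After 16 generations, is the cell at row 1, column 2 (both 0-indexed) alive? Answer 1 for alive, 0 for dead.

1

k=0  □■■■□■■
□□□□□□□
■□□■■■■
■□■□■□■
■□□■■■□
□■□■■■■
k=1  □■□■□□■
□■□□□□□
■■□■■□□
□□■□□□□
□□□□□□□
□■□□□□□
k=2  □■□□□□□
□■□■■□□
■■□■□□□
□■■■□□□
□□□□□□□
■□■□□□□
k=3  ■■□■□□□
□■□■■□□
■□□□□□□
■■□■□□□
□□□■□□□
□■□□□□□
k=4  ■■□■■□□
□■□■■□□
■□□■■□□
■■■□□□□
■■□□□□□
■■□□□□□
k=5  □□□■■□□
□■□□□■□
■□□□■□□
□□■■□□■
□□□□□□■
□□□□□□■
k=6  □□□□■■□
□□□■□■□
■■■■■■■
■□□■□■■
■□□□□■■
□□□□□■□
k=7  □□□□□■■
■■□□□□□
□■□□□□□
□□□■□□□
■□□□□□□
□□□□□□□
k=8  ■□□□□□■
■■□□□□■
■■■□□□□
□□□□□□□
□□□□□□□
□□□□□□■
k=9  □■□□□■□
□□■□□□□
□□■□□□■
□■□□□□□
□□□□□□□
■□□□□□■
k=10  ■■□□□□■
□■■□□□□
□■■□□□□
□□□□□□□
■□□□□□□
■□□□□□■
k=11  □□■□□□■
□□□□□□□
□■■□□□□
□■□□□□□
■□□□□□■
□□□□□□□
k=12  □□□□□□□
□■■□□□□
□■■□□□□
□■■□□□□
■□□□□□□
■□□□□□■
k=13  ■■□□□□□
□■■□□□□
■□□■□□□
■□■□□□□
■□□□□□■
■□□□□□■
k=14  □□■□□□■
□□■□□□□
■□□■□□□
■□□□□□□
□□□□□□□
□□□□□□□
k=15  □□□□□□□
□■■■□□□
□■□□□□□
□□□□□□□
□□□□□□□
□□□□□□□
k=16  □□■□□□□
□■■□□□□
□■□□□□□
□□□□□□□
□□□□□□□
□□□□□□□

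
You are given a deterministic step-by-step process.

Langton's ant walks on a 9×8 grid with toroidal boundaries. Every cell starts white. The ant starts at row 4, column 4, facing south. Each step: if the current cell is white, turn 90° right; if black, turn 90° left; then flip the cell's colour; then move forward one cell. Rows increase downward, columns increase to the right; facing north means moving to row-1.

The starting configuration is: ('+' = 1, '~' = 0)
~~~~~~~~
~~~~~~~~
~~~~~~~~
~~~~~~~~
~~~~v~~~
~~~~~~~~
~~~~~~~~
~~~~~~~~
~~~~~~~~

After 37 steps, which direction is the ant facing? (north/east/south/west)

east

step 0: ~~~~~~~~
~~~~~~~~
~~~~~~~~
~~~~~~~~
~~~~v~~~
~~~~~~~~
~~~~~~~~
~~~~~~~~
~~~~~~~~
step 1: ~~~~~~~~
~~~~~~~~
~~~~~~~~
~~~~~~~~
~~~<+~~~
~~~~~~~~
~~~~~~~~
~~~~~~~~
~~~~~~~~
step 2: ~~~~~~~~
~~~~~~~~
~~~~~~~~
~~~^~~~~
~~~++~~~
~~~~~~~~
~~~~~~~~
~~~~~~~~
~~~~~~~~
step 3: ~~~~~~~~
~~~~~~~~
~~~~~~~~
~~~+>~~~
~~~++~~~
~~~~~~~~
~~~~~~~~
~~~~~~~~
~~~~~~~~
step 4: ~~~~~~~~
~~~~~~~~
~~~~~~~~
~~~++~~~
~~~+v~~~
~~~~~~~~
~~~~~~~~
~~~~~~~~
~~~~~~~~
step 5: ~~~~~~~~
~~~~~~~~
~~~~~~~~
~~~++~~~
~~~+~>~~
~~~~~~~~
~~~~~~~~
~~~~~~~~
~~~~~~~~
step 6: ~~~~~~~~
~~~~~~~~
~~~~~~~~
~~~++~~~
~~~+~+~~
~~~~~v~~
~~~~~~~~
~~~~~~~~
~~~~~~~~
step 7: ~~~~~~~~
~~~~~~~~
~~~~~~~~
~~~++~~~
~~~+~+~~
~~~~<+~~
~~~~~~~~
~~~~~~~~
~~~~~~~~
step 8: ~~~~~~~~
~~~~~~~~
~~~~~~~~
~~~++~~~
~~~+^+~~
~~~~++~~
~~~~~~~~
~~~~~~~~
~~~~~~~~
step 9: ~~~~~~~~
~~~~~~~~
~~~~~~~~
~~~++~~~
~~~++>~~
~~~~++~~
~~~~~~~~
~~~~~~~~
~~~~~~~~
step 10: ~~~~~~~~
~~~~~~~~
~~~~~~~~
~~~++^~~
~~~++~~~
~~~~++~~
~~~~~~~~
~~~~~~~~
~~~~~~~~
step 11: ~~~~~~~~
~~~~~~~~
~~~~~~~~
~~~+++>~
~~~++~~~
~~~~++~~
~~~~~~~~
~~~~~~~~
~~~~~~~~
step 12: ~~~~~~~~
~~~~~~~~
~~~~~~~~
~~~++++~
~~~++~v~
~~~~++~~
~~~~~~~~
~~~~~~~~
~~~~~~~~
step 13: ~~~~~~~~
~~~~~~~~
~~~~~~~~
~~~++++~
~~~++<+~
~~~~++~~
~~~~~~~~
~~~~~~~~
~~~~~~~~
step 14: ~~~~~~~~
~~~~~~~~
~~~~~~~~
~~~++^+~
~~~++++~
~~~~++~~
~~~~~~~~
~~~~~~~~
~~~~~~~~
step 15: ~~~~~~~~
~~~~~~~~
~~~~~~~~
~~~+<~+~
~~~++++~
~~~~++~~
~~~~~~~~
~~~~~~~~
~~~~~~~~
step 16: ~~~~~~~~
~~~~~~~~
~~~~~~~~
~~~+~~+~
~~~+v++~
~~~~++~~
~~~~~~~~
~~~~~~~~
~~~~~~~~
step 17: ~~~~~~~~
~~~~~~~~
~~~~~~~~
~~~+~~+~
~~~+~>+~
~~~~++~~
~~~~~~~~
~~~~~~~~
~~~~~~~~
step 18: ~~~~~~~~
~~~~~~~~
~~~~~~~~
~~~+~^+~
~~~+~~+~
~~~~++~~
~~~~~~~~
~~~~~~~~
~~~~~~~~
step 19: ~~~~~~~~
~~~~~~~~
~~~~~~~~
~~~+~+>~
~~~+~~+~
~~~~++~~
~~~~~~~~
~~~~~~~~
~~~~~~~~
step 20: ~~~~~~~~
~~~~~~~~
~~~~~~^~
~~~+~+~~
~~~+~~+~
~~~~++~~
~~~~~~~~
~~~~~~~~
~~~~~~~~
step 21: ~~~~~~~~
~~~~~~~~
~~~~~~+>
~~~+~+~~
~~~+~~+~
~~~~++~~
~~~~~~~~
~~~~~~~~
~~~~~~~~
step 22: ~~~~~~~~
~~~~~~~~
~~~~~~++
~~~+~+~v
~~~+~~+~
~~~~++~~
~~~~~~~~
~~~~~~~~
~~~~~~~~
step 23: ~~~~~~~~
~~~~~~~~
~~~~~~++
~~~+~+<+
~~~+~~+~
~~~~++~~
~~~~~~~~
~~~~~~~~
~~~~~~~~
step 24: ~~~~~~~~
~~~~~~~~
~~~~~~^+
~~~+~+++
~~~+~~+~
~~~~++~~
~~~~~~~~
~~~~~~~~
~~~~~~~~
step 25: ~~~~~~~~
~~~~~~~~
~~~~~<~+
~~~+~+++
~~~+~~+~
~~~~++~~
~~~~~~~~
~~~~~~~~
~~~~~~~~
step 26: ~~~~~~~~
~~~~~^~~
~~~~~+~+
~~~+~+++
~~~+~~+~
~~~~++~~
~~~~~~~~
~~~~~~~~
~~~~~~~~
step 27: ~~~~~~~~
~~~~~+>~
~~~~~+~+
~~~+~+++
~~~+~~+~
~~~~++~~
~~~~~~~~
~~~~~~~~
~~~~~~~~
step 28: ~~~~~~~~
~~~~~++~
~~~~~+v+
~~~+~+++
~~~+~~+~
~~~~++~~
~~~~~~~~
~~~~~~~~
~~~~~~~~
step 29: ~~~~~~~~
~~~~~++~
~~~~~<++
~~~+~+++
~~~+~~+~
~~~~++~~
~~~~~~~~
~~~~~~~~
~~~~~~~~
step 30: ~~~~~~~~
~~~~~++~
~~~~~~++
~~~+~v++
~~~+~~+~
~~~~++~~
~~~~~~~~
~~~~~~~~
~~~~~~~~
step 31: ~~~~~~~~
~~~~~++~
~~~~~~++
~~~+~~>+
~~~+~~+~
~~~~++~~
~~~~~~~~
~~~~~~~~
~~~~~~~~
step 32: ~~~~~~~~
~~~~~++~
~~~~~~^+
~~~+~~~+
~~~+~~+~
~~~~++~~
~~~~~~~~
~~~~~~~~
~~~~~~~~
step 33: ~~~~~~~~
~~~~~++~
~~~~~<~+
~~~+~~~+
~~~+~~+~
~~~~++~~
~~~~~~~~
~~~~~~~~
~~~~~~~~
step 34: ~~~~~~~~
~~~~~^+~
~~~~~+~+
~~~+~~~+
~~~+~~+~
~~~~++~~
~~~~~~~~
~~~~~~~~
~~~~~~~~
step 35: ~~~~~~~~
~~~~<~+~
~~~~~+~+
~~~+~~~+
~~~+~~+~
~~~~++~~
~~~~~~~~
~~~~~~~~
~~~~~~~~
step 36: ~~~~^~~~
~~~~+~+~
~~~~~+~+
~~~+~~~+
~~~+~~+~
~~~~++~~
~~~~~~~~
~~~~~~~~
~~~~~~~~
step 37: ~~~~+>~~
~~~~+~+~
~~~~~+~+
~~~+~~~+
~~~+~~+~
~~~~++~~
~~~~~~~~
~~~~~~~~
~~~~~~~~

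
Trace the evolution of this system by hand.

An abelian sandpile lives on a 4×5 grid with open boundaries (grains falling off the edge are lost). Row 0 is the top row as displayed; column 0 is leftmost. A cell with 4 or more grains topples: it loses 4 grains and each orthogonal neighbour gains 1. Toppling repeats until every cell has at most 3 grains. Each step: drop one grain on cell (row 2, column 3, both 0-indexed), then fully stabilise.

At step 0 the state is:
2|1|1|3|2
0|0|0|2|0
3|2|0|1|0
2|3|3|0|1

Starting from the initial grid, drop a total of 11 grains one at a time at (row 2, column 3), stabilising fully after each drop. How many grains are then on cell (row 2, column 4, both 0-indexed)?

3

t=0: 2|1|1|3|2
0|0|0|2|0
3|2|0|1|0
2|3|3|0|1
t=1: 2|1|1|3|2
0|0|0|2|0
3|2|0|2|0
2|3|3|0|1
t=2: 2|1|1|3|2
0|0|0|2|0
3|2|0|3|0
2|3|3|0|1
t=3: 2|1|1|3|2
0|0|0|3|0
3|2|1|0|1
2|3|3|1|1
t=4: 2|1|1|3|2
0|0|0|3|0
3|2|1|1|1
2|3|3|1|1
t=5: 2|1|1|3|2
0|0|0|3|0
3|2|1|2|1
2|3|3|1|1
t=6: 2|1|1|3|2
0|0|0|3|0
3|2|1|3|1
2|3|3|1|1
t=7: 2|1|2|0|3
0|0|1|1|1
3|2|2|1|2
2|3|3|2|1
t=8: 2|1|2|0|3
0|0|1|1|1
3|2|2|2|2
2|3|3|2|1
t=9: 2|1|2|0|3
0|0|1|1|1
3|2|2|3|2
2|3|3|2|1
t=10: 2|1|2|0|3
0|0|1|2|1
3|2|3|0|3
2|3|3|3|1
t=11: 2|1|2|0|3
0|0|1|2|1
3|2|3|1|3
2|3|3|3|1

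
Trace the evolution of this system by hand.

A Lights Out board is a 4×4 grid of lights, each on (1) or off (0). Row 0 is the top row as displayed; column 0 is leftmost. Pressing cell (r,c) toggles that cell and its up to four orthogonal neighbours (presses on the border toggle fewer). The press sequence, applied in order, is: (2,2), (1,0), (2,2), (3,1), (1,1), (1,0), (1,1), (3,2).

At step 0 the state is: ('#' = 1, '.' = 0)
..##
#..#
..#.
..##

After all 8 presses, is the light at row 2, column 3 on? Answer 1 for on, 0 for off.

step 0: ..##
#..#
..#.
..##
step 1: ..##
#.##
.#.#
...#
step 2: #.##
.###
##.#
...#
step 3: #.##
.#.#
#.#.
..##
step 4: #.##
.#.#
###.
##.#
step 5: ####
#.##
#.#.
##.#
step 6: .###
.###
..#.
##.#
step 7: ..##
#..#
.##.
##.#
step 8: ..##
#..#
.#..
#.#.

0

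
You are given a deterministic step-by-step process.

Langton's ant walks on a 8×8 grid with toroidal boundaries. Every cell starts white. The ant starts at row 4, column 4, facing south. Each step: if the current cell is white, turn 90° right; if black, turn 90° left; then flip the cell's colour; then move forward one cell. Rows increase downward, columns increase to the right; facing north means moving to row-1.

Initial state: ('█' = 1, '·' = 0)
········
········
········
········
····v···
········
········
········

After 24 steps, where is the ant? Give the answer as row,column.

2,6

0) ········
········
········
········
····v···
········
········
········
1) ········
········
········
········
···<█···
········
········
········
2) ········
········
········
···^····
···██···
········
········
········
3) ········
········
········
···█>···
···██···
········
········
········
4) ········
········
········
···██···
···█v···
········
········
········
5) ········
········
········
···██···
···█·>··
········
········
········
6) ········
········
········
···██···
···█·█··
·····v··
········
········
7) ········
········
········
···██···
···█·█··
····<█··
········
········
8) ········
········
········
···██···
···█^█··
····██··
········
········
9) ········
········
········
···██···
···██>··
····██··
········
········
10) ········
········
········
···██^··
···██···
····██··
········
········
11) ········
········
········
···███>·
···██···
····██··
········
········
12) ········
········
········
···████·
···██·v·
····██··
········
········
13) ········
········
········
···████·
···██<█·
····██··
········
········
14) ········
········
········
···██^█·
···████·
····██··
········
········
15) ········
········
········
···█<·█·
···████·
····██··
········
········
16) ········
········
········
···█··█·
···█v██·
····██··
········
········
17) ········
········
········
···█··█·
···█·>█·
····██··
········
········
18) ········
········
········
···█·^█·
···█··█·
····██··
········
········
19) ········
········
········
···█·█>·
···█··█·
····██··
········
········
20) ········
········
······^·
···█·█··
···█··█·
····██··
········
········
21) ········
········
······█>
···█·█··
···█··█·
····██··
········
········
22) ········
········
······██
···█·█·v
···█··█·
····██··
········
········
23) ········
········
······██
···█·█<█
···█··█·
····██··
········
········
24) ········
········
······^█
···█·███
···█··█·
····██··
········
········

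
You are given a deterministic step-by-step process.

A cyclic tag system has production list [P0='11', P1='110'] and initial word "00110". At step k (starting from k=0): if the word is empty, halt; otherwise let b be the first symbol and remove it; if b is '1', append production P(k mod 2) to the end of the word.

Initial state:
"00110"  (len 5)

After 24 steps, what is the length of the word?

gen 0: "00110"  (len 5)
gen 1: "0110"  (len 4)
gen 2: "110"  (len 3)
gen 3: "1011"  (len 4)
gen 4: "011110"  (len 6)
gen 5: "11110"  (len 5)
gen 6: "1110110"  (len 7)
gen 7: "11011011"  (len 8)
gen 8: "1011011110"  (len 10)
gen 9: "01101111011"  (len 11)
gen 10: "1101111011"  (len 10)
gen 11: "10111101111"  (len 11)
gen 12: "0111101111110"  (len 13)
gen 13: "111101111110"  (len 12)
gen 14: "11101111110110"  (len 14)
gen 15: "110111111011011"  (len 15)
gen 16: "10111111011011110"  (len 17)
gen 17: "011111101101111011"  (len 18)
gen 18: "11111101101111011"  (len 17)
gen 19: "111110110111101111"  (len 18)
gen 20: "11110110111101111110"  (len 20)
gen 21: "111011011110111111011"  (len 21)
gen 22: "11011011110111111011110"  (len 23)
gen 23: "101101111011111101111011"  (len 24)
gen 24: "01101111011111101111011110"  (len 26)

26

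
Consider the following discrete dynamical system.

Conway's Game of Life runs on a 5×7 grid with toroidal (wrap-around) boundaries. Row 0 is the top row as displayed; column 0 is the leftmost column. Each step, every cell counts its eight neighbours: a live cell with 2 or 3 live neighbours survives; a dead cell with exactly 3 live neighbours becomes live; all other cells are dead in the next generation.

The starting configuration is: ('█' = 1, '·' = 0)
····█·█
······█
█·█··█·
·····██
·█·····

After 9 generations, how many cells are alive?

5

k=0  ····█·█
······█
█·█··█·
·····██
·█·····
k=1  █····█·
█·····█
█····█·
██···██
█·····█
k=2  ·█···█·
██···█·
·····█·
·█···█·
·······
k=3  ██····█
██··██·
██··██·
·······
·······
k=4  ·█···██
··█·█··
██··██·
·······
█······
k=5  ██···██
··███··
·█·███·
██····█
█·····█
k=6  ·█████·
·······
·█···██
·██·█··
·······
k=7  ··███··
██·█··█
███··█·
███··█·
·····█·
k=8  ███████
·····██
···███·
█·█·██·
·····██
k=9  ·███···
·█·····
···█···
·······
·······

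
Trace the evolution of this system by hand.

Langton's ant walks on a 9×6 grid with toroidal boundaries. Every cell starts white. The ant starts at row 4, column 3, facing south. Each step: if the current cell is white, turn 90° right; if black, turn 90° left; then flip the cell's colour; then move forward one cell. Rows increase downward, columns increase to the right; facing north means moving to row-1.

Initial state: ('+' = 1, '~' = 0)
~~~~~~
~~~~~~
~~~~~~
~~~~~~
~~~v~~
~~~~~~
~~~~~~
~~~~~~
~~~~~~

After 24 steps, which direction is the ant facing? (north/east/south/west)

north

k=0  ~~~~~~
~~~~~~
~~~~~~
~~~~~~
~~~v~~
~~~~~~
~~~~~~
~~~~~~
~~~~~~
k=1  ~~~~~~
~~~~~~
~~~~~~
~~~~~~
~~<+~~
~~~~~~
~~~~~~
~~~~~~
~~~~~~
k=2  ~~~~~~
~~~~~~
~~~~~~
~~^~~~
~~++~~
~~~~~~
~~~~~~
~~~~~~
~~~~~~
k=3  ~~~~~~
~~~~~~
~~~~~~
~~+>~~
~~++~~
~~~~~~
~~~~~~
~~~~~~
~~~~~~
k=4  ~~~~~~
~~~~~~
~~~~~~
~~++~~
~~+v~~
~~~~~~
~~~~~~
~~~~~~
~~~~~~
k=5  ~~~~~~
~~~~~~
~~~~~~
~~++~~
~~+~>~
~~~~~~
~~~~~~
~~~~~~
~~~~~~
k=6  ~~~~~~
~~~~~~
~~~~~~
~~++~~
~~+~+~
~~~~v~
~~~~~~
~~~~~~
~~~~~~
k=7  ~~~~~~
~~~~~~
~~~~~~
~~++~~
~~+~+~
~~~<+~
~~~~~~
~~~~~~
~~~~~~
k=8  ~~~~~~
~~~~~~
~~~~~~
~~++~~
~~+^+~
~~~++~
~~~~~~
~~~~~~
~~~~~~
k=9  ~~~~~~
~~~~~~
~~~~~~
~~++~~
~~++>~
~~~++~
~~~~~~
~~~~~~
~~~~~~
k=10  ~~~~~~
~~~~~~
~~~~~~
~~++^~
~~++~~
~~~++~
~~~~~~
~~~~~~
~~~~~~
k=11  ~~~~~~
~~~~~~
~~~~~~
~~+++>
~~++~~
~~~++~
~~~~~~
~~~~~~
~~~~~~
k=12  ~~~~~~
~~~~~~
~~~~~~
~~++++
~~++~v
~~~++~
~~~~~~
~~~~~~
~~~~~~
k=13  ~~~~~~
~~~~~~
~~~~~~
~~++++
~~++<+
~~~++~
~~~~~~
~~~~~~
~~~~~~
k=14  ~~~~~~
~~~~~~
~~~~~~
~~++^+
~~++++
~~~++~
~~~~~~
~~~~~~
~~~~~~
k=15  ~~~~~~
~~~~~~
~~~~~~
~~+<~+
~~++++
~~~++~
~~~~~~
~~~~~~
~~~~~~
k=16  ~~~~~~
~~~~~~
~~~~~~
~~+~~+
~~+v++
~~~++~
~~~~~~
~~~~~~
~~~~~~
k=17  ~~~~~~
~~~~~~
~~~~~~
~~+~~+
~~+~>+
~~~++~
~~~~~~
~~~~~~
~~~~~~
k=18  ~~~~~~
~~~~~~
~~~~~~
~~+~^+
~~+~~+
~~~++~
~~~~~~
~~~~~~
~~~~~~
k=19  ~~~~~~
~~~~~~
~~~~~~
~~+~+>
~~+~~+
~~~++~
~~~~~~
~~~~~~
~~~~~~
k=20  ~~~~~~
~~~~~~
~~~~~^
~~+~+~
~~+~~+
~~~++~
~~~~~~
~~~~~~
~~~~~~
k=21  ~~~~~~
~~~~~~
>~~~~+
~~+~+~
~~+~~+
~~~++~
~~~~~~
~~~~~~
~~~~~~
k=22  ~~~~~~
~~~~~~
+~~~~+
v~+~+~
~~+~~+
~~~++~
~~~~~~
~~~~~~
~~~~~~
k=23  ~~~~~~
~~~~~~
+~~~~+
+~+~+<
~~+~~+
~~~++~
~~~~~~
~~~~~~
~~~~~~
k=24  ~~~~~~
~~~~~~
+~~~~^
+~+~++
~~+~~+
~~~++~
~~~~~~
~~~~~~
~~~~~~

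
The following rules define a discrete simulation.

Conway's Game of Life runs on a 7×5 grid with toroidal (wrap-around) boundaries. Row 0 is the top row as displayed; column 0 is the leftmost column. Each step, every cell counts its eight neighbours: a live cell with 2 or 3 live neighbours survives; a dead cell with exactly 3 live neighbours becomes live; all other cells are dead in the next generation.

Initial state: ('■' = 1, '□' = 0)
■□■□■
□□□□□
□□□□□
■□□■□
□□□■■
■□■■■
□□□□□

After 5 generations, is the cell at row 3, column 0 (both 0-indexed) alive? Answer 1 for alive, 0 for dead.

0

k=0  ■□■□■
□□□□□
□□□□□
■□□■□
□□□■■
■□■■■
□□□□□
k=1  □□□□□
□□□□□
□□□□□
□□□■□
□■□□□
■□■□□
□□■□□
k=2  □□□□□
□□□□□
□□□□□
□□□□□
□■■□□
□□■□□
□■□□□
k=3  □□□□□
□□□□□
□□□□□
□□□□□
□■■□□
□□■□□
□□□□□
k=4  □□□□□
□□□□□
□□□□□
□□□□□
□■■□□
□■■□□
□□□□□
k=5  □□□□□
□□□□□
□□□□□
□□□□□
□■■□□
□■■□□
□□□□□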